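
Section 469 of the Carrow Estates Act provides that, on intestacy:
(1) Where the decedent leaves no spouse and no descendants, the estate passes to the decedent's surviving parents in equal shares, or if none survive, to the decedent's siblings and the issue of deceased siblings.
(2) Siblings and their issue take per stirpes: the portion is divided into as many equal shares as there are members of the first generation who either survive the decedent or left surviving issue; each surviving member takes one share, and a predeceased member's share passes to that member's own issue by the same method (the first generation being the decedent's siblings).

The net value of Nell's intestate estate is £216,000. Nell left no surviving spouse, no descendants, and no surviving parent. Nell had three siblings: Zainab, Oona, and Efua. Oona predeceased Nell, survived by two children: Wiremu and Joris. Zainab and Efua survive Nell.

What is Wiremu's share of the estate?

Wiremu receives £36,000.

The entire £216,000 passes to the siblings and their issue.
That amount (£216,000) is divided into 3 shares of £72,000: Zainab and Efua each take £72,000; Oona's £72,000 share passes to Oona's issue.
Oona's share (£72,000) is divided into 2 shares of £36,000: Wiremu and Joris each take £36,000.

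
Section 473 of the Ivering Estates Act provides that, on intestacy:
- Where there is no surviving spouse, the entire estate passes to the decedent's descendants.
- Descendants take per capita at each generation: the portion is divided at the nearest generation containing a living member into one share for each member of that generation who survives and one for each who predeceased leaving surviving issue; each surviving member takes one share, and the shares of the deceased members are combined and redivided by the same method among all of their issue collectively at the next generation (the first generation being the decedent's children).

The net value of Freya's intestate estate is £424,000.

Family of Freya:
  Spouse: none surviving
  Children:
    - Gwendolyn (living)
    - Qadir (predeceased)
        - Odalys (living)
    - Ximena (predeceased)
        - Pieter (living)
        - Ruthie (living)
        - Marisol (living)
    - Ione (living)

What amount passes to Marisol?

The entire £424,000 passes to the descendants.
That amount (£424,000) is divided at the children's generation into 4 shares of £106,000. Gwendolyn and Ione each take £106,000. The 2 shares of the deceased (Qadir and Ximena) are combined into a pool of £212,000.
That pool (£212,000) is divided at the grandchildren's generation equally among Odalys, Pieter, Ruthie, and Marisol: £53,000 each.

Marisol receives £53,000.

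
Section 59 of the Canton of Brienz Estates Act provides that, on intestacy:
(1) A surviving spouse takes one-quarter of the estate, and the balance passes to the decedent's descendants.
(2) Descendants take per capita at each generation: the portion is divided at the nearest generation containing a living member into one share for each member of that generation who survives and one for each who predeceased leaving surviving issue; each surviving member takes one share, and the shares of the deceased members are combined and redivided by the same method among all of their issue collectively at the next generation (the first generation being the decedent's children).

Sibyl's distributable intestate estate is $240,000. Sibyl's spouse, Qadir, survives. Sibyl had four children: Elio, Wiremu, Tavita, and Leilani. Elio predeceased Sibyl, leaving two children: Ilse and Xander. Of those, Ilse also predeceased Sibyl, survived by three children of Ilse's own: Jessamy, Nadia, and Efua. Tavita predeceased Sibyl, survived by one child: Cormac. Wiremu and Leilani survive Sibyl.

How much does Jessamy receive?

Qadir takes one-quarter of $240,000 = $60,000. The remaining $180,000 passes to the descendants.
The descendants' portion ($180,000) is divided at the children's generation into 4 shares of $45,000. Wiremu and Leilani each take $45,000. The 2 shares of the deceased (Elio and Tavita) are combined into a pool of $90,000.
That pool ($90,000) is divided at the grandchildren's generation into 3 shares of $30,000. Xander and Cormac each take $30,000. The remaining share for the deceased Ilse ($30,000) is carried to the next generation.
That pool ($30,000) is divided at the great-grandchildren's generation equally among Jessamy, Nadia, and Efua: $10,000 each.

Jessamy receives $10,000.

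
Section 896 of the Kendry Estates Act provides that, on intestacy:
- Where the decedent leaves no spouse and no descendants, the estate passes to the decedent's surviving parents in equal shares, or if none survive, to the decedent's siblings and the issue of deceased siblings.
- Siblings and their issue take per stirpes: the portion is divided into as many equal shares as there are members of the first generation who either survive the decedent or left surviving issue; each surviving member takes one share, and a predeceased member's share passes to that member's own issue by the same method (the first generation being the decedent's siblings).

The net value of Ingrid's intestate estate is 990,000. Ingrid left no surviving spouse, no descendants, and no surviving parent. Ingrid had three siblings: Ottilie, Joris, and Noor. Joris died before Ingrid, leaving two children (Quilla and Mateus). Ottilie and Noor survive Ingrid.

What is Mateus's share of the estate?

Mateus receives 165,000.

The entire 990,000 passes to the siblings and their issue.
That amount (990,000) is divided into 3 shares of 330,000: Ottilie and Noor each take 330,000; Joris's 330,000 share passes to Joris's issue.
Joris's share (330,000) is divided into 2 shares of 165,000: Quilla and Mateus each take 165,000.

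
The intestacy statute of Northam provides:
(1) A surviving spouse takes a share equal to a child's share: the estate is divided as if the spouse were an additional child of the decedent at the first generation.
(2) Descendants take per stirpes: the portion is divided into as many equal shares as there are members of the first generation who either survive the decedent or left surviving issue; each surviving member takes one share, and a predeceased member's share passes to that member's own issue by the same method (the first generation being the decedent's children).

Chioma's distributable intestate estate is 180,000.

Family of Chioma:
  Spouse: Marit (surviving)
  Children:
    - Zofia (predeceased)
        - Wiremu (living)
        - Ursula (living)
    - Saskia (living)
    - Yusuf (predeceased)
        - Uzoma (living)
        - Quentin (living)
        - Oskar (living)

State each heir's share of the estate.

Marit: 45,000; Wiremu: 22,500; Ursula: 22,500; Saskia: 45,000; Uzoma: 15,000; Quentin: 15,000; Oskar: 15,000

The spouse counts as an additional share at the children's level, so there are 4 primary shares of 45,000. Marit takes one such share (45,000).
The children's combined portion (135,000) is divided into 3 shares of 45,000: Saskia takes 45,000; Zofia's 45,000 share passes to Zofia's issue; Yusuf's 45,000 share passes to Yusuf's issue.
Zofia's share (45,000) is divided into 2 shares of 22,500: Wiremu and Ursula each take 22,500.
Yusuf's share (45,000) is divided into 3 shares of 15,000: Uzoma, Quentin, and Oskar each take 15,000.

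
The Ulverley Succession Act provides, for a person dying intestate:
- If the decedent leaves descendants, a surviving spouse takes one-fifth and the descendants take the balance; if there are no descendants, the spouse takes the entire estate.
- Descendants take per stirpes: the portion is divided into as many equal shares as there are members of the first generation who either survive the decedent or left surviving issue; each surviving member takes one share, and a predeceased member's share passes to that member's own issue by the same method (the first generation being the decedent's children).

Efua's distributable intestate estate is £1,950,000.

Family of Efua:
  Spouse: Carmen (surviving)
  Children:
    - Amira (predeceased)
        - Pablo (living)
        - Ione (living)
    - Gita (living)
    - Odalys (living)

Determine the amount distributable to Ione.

Carmen takes one-fifth of £1,950,000 = £390,000. The remaining £1,560,000 passes to the descendants.
The descendants' portion (£1,560,000) is divided into 3 shares of £520,000: Gita and Odalys each take £520,000; Amira's £520,000 share passes to Amira's issue.
Amira's share (£520,000) is divided into 2 shares of £260,000: Pablo and Ione each take £260,000.

Ione receives £260,000.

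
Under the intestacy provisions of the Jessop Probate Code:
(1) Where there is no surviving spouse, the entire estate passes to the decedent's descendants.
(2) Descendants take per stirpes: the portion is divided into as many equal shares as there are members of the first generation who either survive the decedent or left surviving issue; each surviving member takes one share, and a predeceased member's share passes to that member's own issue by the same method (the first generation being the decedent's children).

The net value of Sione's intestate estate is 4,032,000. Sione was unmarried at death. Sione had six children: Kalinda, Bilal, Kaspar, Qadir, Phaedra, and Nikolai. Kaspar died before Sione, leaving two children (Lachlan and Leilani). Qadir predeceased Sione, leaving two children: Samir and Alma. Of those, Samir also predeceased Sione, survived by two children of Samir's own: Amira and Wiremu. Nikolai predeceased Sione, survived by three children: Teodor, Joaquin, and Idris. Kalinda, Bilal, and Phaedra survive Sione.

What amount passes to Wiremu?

Wiremu receives 168,000.

The entire 4,032,000 passes to the descendants.
That amount (4,032,000) is divided into 6 shares of 672,000: Kalinda, Bilal, and Phaedra each take 672,000; Kaspar's 672,000 share passes to Kaspar's issue; Qadir's 672,000 share passes to Qadir's issue; Nikolai's 672,000 share passes to Nikolai's issue.
Kaspar's share (672,000) is divided into 2 shares of 336,000: Lachlan and Leilani each take 336,000.
Qadir's share (672,000) is divided into 2 shares of 336,000: Alma takes 336,000; Samir's 336,000 share passes to Samir's issue.
Samir's share (336,000) is divided into 2 shares of 168,000: Amira and Wiremu each take 168,000.
Nikolai's share (672,000) is divided into 3 shares of 224,000: Teodor, Joaquin, and Idris each take 224,000.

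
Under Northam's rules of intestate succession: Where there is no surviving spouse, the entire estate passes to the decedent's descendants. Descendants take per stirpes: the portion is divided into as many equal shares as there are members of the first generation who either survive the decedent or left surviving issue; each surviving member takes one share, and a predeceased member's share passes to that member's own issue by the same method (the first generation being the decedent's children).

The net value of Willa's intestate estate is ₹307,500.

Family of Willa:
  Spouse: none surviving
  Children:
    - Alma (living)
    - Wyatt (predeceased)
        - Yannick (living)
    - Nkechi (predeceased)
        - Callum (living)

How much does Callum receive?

The entire ₹307,500 passes to the descendants.
That amount (₹307,500) is divided into 3 shares of ₹102,500: Alma takes ₹102,500; Wyatt's ₹102,500 share passes to Wyatt's issue; Nkechi's ₹102,500 share passes to Nkechi's issue.
Wyatt's share (₹102,500) passes entirely to Yannick.
Nkechi's share (₹102,500) passes entirely to Callum.

Callum receives ₹102,500.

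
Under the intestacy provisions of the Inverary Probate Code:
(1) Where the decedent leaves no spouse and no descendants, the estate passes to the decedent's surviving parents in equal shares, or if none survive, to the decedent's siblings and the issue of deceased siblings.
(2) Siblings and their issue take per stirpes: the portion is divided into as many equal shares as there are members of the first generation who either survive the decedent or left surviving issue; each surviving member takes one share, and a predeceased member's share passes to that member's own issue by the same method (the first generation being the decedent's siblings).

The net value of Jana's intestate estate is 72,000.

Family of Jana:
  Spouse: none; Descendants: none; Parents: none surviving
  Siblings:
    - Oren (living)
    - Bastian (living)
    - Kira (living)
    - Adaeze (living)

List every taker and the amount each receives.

Oren: 18,000; Bastian: 18,000; Kira: 18,000; Adaeze: 18,000

The entire 72,000 passes to the siblings and their issue.
That amount (72,000) is divided into 4 shares of 18,000: Oren, Bastian, Kira, and Adaeze each take 18,000.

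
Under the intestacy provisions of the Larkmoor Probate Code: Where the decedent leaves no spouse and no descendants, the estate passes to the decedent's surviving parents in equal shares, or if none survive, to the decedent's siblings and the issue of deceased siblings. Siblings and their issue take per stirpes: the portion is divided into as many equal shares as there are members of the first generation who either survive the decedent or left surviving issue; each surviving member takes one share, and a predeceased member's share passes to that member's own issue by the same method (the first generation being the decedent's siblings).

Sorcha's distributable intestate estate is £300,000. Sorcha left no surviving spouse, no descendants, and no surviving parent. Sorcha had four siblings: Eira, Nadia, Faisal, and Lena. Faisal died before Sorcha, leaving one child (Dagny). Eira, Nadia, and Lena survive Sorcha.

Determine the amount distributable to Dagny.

The entire £300,000 passes to the siblings and their issue.
That amount (£300,000) is divided into 4 shares of £75,000: Eira, Nadia, and Lena each take £75,000; Faisal's £75,000 share passes to Faisal's issue.
Faisal's share (£75,000) passes entirely to Dagny.

Dagny receives £75,000.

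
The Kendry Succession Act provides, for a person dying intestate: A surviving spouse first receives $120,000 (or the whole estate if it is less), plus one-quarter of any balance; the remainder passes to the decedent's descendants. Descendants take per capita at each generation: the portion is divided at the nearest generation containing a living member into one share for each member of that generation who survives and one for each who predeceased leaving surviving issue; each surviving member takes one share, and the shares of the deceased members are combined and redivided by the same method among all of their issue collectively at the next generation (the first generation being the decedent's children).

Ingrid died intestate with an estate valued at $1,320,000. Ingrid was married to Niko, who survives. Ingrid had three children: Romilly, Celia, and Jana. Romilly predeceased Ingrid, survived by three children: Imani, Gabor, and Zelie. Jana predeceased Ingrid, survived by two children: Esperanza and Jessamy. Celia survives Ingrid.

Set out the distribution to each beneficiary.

Niko: $420,000; Imani: $120,000; Gabor: $120,000; Zelie: $120,000; Celia: $300,000; Esperanza: $120,000; Jessamy: $120,000

Niko first takes $120,000, leaving a balance of $1,200,000. Niko then takes one-quarter of the balance ($300,000), for a total of $420,000. The remaining $900,000 passes to the descendants.
The descendants' portion ($900,000) is divided at the children's generation into 3 shares of $300,000. Celia takes $300,000. The 2 shares of the deceased (Romilly and Jana) are combined into a pool of $600,000.
That pool ($600,000) is divided at the grandchildren's generation equally among Imani, Gabor, Zelie, Esperanza, and Jessamy: $120,000 each.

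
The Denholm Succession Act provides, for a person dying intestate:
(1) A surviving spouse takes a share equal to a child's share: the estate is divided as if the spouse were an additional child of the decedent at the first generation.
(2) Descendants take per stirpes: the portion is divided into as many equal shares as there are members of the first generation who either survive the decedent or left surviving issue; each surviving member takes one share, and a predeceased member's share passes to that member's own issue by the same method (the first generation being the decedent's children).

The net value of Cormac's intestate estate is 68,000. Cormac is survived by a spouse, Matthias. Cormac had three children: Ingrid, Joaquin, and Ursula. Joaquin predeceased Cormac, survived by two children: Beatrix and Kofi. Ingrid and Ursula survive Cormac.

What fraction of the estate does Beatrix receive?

The spouse counts as an additional share at the children's level, so there are 4 primary shares of 17,000. Matthias takes one such share (17,000).
The children's combined portion (51,000) is divided into 3 shares of 17,000: Ingrid and Ursula each take 17,000; Joaquin's 17,000 share passes to Joaquin's issue.
Joaquin's share (17,000) is divided into 2 shares of 8,500: Beatrix and Kofi each take 8,500.

Beatrix receives 1/8 of the estate.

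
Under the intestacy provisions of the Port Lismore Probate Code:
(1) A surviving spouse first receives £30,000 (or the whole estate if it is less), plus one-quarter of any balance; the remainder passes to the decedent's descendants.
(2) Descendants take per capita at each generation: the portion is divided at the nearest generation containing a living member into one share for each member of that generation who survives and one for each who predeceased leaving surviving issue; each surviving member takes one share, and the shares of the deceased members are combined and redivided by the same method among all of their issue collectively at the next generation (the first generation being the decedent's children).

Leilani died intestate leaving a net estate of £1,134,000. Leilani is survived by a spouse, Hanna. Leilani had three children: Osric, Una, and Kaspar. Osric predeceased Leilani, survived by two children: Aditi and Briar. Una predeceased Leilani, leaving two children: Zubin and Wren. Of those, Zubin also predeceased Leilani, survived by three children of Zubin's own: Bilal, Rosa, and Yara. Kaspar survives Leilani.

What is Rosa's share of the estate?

Hanna first takes £30,000, leaving a balance of £1,104,000. Hanna then takes one-quarter of the balance (£276,000), for a total of £306,000. The remaining £828,000 passes to the descendants.
The descendants' portion (£828,000) is divided at the children's generation into 3 shares of £276,000. Kaspar takes £276,000. The 2 shares of the deceased (Osric and Una) are combined into a pool of £552,000.
That pool (£552,000) is divided at the grandchildren's generation into 4 shares of £138,000. Aditi, Briar, and Wren each take £138,000. The remaining share for the deceased Zubin (£138,000) is carried to the next generation.
That pool (£138,000) is divided at the great-grandchildren's generation equally among Bilal, Rosa, and Yara: £46,000 each.

Rosa receives £46,000.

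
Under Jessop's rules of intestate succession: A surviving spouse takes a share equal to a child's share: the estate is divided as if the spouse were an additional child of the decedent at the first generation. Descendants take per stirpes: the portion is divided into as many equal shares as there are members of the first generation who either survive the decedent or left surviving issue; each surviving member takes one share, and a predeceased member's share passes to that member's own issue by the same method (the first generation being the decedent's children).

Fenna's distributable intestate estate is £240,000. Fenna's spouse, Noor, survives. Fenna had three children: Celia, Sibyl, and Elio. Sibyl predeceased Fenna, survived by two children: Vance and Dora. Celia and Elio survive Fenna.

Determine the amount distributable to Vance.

Vance receives £30,000.

The spouse counts as an additional share at the children's level, so there are 4 primary shares of £60,000. Noor takes one such share (£60,000).
The children's combined portion (£180,000) is divided into 3 shares of £60,000: Celia and Elio each take £60,000; Sibyl's £60,000 share passes to Sibyl's issue.
Sibyl's share (£60,000) is divided into 2 shares of £30,000: Vance and Dora each take £30,000.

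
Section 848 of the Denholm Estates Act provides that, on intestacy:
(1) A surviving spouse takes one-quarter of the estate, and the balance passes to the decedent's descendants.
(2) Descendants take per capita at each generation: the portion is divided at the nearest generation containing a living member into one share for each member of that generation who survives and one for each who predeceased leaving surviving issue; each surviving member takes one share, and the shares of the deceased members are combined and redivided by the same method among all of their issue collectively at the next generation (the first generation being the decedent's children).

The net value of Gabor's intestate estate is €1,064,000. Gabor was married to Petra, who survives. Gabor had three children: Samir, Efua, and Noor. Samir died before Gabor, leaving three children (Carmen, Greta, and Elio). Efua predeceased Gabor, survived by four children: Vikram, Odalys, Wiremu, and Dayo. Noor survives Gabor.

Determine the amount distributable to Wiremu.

Wiremu receives €76,000.

Petra takes one-quarter of €1,064,000 = €266,000. The remaining €798,000 passes to the descendants.
The descendants' portion (€798,000) is divided at the children's generation into 3 shares of €266,000. Noor takes €266,000. The 2 shares of the deceased (Samir and Efua) are combined into a pool of €532,000.
That pool (€532,000) is divided at the grandchildren's generation equally among Carmen, Greta, Elio, Vikram, Odalys, Wiremu, and Dayo: €76,000 each.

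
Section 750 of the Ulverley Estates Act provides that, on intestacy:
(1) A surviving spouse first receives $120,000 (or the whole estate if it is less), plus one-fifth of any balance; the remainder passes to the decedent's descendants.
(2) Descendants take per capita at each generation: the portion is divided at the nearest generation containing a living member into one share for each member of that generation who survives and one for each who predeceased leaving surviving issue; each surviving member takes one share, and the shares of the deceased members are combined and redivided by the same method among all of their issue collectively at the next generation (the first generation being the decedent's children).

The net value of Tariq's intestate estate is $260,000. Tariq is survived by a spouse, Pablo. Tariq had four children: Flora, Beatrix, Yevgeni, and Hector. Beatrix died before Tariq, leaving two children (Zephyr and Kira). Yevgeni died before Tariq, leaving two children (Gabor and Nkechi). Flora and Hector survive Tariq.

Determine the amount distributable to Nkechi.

Nkechi receives $14,000.

Pablo first takes $120,000, leaving a balance of $140,000. Pablo then takes one-fifth of the balance ($28,000), for a total of $148,000. The remaining $112,000 passes to the descendants.
The descendants' portion ($112,000) is divided at the children's generation into 4 shares of $28,000. Flora and Hector each take $28,000. The 2 shares of the deceased (Beatrix and Yevgeni) are combined into a pool of $56,000.
That pool ($56,000) is divided at the grandchildren's generation equally among Zephyr, Kira, Gabor, and Nkechi: $14,000 each.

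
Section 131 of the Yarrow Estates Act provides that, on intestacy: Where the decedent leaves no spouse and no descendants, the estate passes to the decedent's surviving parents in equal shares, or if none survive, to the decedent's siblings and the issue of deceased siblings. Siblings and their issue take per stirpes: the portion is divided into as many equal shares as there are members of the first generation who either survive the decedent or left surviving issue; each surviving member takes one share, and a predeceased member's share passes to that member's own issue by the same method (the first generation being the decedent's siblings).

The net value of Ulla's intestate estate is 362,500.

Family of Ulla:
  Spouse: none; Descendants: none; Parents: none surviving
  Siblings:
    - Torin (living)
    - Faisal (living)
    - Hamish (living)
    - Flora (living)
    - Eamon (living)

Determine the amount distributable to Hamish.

The entire 362,500 passes to the siblings and their issue.
That amount (362,500) is divided into 5 shares of 72,500: Torin, Faisal, Hamish, Flora, and Eamon each take 72,500.

Hamish receives 72,500.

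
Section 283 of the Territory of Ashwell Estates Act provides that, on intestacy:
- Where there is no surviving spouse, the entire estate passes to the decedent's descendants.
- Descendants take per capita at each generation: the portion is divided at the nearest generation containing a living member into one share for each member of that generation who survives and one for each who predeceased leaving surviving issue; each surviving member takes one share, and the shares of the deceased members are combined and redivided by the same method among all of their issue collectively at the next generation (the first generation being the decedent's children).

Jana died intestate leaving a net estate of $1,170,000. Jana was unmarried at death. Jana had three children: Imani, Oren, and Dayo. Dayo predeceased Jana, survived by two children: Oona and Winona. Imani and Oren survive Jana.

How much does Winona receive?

The entire $1,170,000 passes to the descendants.
That amount ($1,170,000) is divided at the children's generation into 3 shares of $390,000. Imani and Oren each take $390,000. The remaining share for the deceased Dayo ($390,000) is carried to the next generation.
That pool ($390,000) is divided at the grandchildren's generation equally among Oona and Winona: $195,000 each.

Winona receives $195,000.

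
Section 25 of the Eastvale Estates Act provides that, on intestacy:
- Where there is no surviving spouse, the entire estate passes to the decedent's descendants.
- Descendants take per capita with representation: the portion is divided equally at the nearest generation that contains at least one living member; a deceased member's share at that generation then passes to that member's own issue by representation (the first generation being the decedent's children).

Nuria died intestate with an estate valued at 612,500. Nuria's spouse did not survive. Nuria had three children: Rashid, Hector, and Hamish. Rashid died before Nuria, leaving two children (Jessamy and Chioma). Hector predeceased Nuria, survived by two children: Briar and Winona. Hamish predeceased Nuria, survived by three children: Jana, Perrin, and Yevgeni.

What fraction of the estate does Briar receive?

Briar receives 1/7 of the estate.

The entire 612,500 passes to the descendants.
No child survives, so the initial division is made at the grandchildren's generation.
That amount (612,500) is divided into 7 shares of 87,500: Jessamy, Chioma, Briar, Winona, Jana, Perrin, and Yevgeni each take 87,500.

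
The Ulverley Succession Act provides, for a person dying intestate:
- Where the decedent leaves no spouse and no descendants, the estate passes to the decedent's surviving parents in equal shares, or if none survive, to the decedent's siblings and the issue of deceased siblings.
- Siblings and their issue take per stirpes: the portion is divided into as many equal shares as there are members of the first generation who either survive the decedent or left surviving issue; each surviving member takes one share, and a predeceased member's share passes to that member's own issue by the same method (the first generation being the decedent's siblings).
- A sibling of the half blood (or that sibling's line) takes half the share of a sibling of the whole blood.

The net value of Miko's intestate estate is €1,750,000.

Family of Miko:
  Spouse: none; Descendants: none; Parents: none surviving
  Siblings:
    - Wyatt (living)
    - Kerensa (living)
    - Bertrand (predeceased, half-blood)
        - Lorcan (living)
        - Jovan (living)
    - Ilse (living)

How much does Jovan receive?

The entire €1,750,000 passes to the siblings and their issue.
Counting each half-blood sibling's line as half a unit, there are 7/2 units in €1,750,000, so one unit is €500,000. Whole-blood lines (Wyatt, Kerensa, and Ilse) take €500,000 each; half-blood lines (Bertrand) take €250,000 each.
Bertrand's share (€250,000) is divided into 2 shares of €125,000: Lorcan and Jovan each take €125,000.

Jovan receives €125,000.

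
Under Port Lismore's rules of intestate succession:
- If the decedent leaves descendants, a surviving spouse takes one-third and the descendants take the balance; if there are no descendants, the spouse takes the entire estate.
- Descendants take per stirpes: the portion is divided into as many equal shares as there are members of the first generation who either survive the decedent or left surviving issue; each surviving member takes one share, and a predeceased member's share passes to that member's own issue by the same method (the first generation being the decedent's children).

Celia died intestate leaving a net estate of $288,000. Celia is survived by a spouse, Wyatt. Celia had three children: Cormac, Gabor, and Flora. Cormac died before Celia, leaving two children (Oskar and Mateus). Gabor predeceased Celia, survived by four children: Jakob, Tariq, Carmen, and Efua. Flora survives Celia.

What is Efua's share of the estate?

Wyatt takes one-third of $288,000 = $96,000. The remaining $192,000 passes to the descendants.
The descendants' portion ($192,000) is divided into 3 shares of $64,000: Flora takes $64,000; Cormac's $64,000 share passes to Cormac's issue; Gabor's $64,000 share passes to Gabor's issue.
Cormac's share ($64,000) is divided into 2 shares of $32,000: Oskar and Mateus each take $32,000.
Gabor's share ($64,000) is divided into 4 shares of $16,000: Jakob, Tariq, Carmen, and Efua each take $16,000.

Efua receives $16,000.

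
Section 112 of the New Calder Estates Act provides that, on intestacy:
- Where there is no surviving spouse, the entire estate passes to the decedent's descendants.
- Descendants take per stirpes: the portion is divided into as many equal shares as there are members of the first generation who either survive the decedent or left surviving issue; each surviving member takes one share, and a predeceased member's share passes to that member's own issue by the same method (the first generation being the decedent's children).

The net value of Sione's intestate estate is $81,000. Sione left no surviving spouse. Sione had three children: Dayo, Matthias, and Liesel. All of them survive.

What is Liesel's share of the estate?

The entire $81,000 passes to the descendants.
That amount ($81,000) is divided into 3 shares of $27,000: Dayo, Matthias, and Liesel each take $27,000.

Liesel receives $27,000.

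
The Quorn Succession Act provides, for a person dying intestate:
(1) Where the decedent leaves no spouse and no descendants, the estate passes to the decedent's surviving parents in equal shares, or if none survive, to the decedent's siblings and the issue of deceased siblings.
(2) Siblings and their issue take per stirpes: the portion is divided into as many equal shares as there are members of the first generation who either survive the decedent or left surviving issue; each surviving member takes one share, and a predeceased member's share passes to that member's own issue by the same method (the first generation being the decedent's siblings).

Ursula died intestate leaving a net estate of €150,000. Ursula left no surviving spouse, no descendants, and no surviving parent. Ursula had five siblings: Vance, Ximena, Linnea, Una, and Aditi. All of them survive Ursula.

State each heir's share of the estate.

The entire €150,000 passes to the siblings and their issue.
That amount (€150,000) is divided into 5 shares of €30,000: Vance, Ximena, Linnea, Una, and Aditi each take €30,000.

Vance: €30,000; Ximena: €30,000; Linnea: €30,000; Una: €30,000; Aditi: €30,000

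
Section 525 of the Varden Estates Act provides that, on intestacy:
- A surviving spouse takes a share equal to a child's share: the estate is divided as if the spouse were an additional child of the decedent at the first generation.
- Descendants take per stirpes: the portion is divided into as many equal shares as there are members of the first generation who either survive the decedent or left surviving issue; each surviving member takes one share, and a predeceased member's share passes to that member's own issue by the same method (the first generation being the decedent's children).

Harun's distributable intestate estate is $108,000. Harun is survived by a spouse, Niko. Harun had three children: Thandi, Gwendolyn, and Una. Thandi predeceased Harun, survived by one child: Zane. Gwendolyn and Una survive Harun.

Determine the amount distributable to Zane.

Zane receives $27,000.

The spouse counts as an additional share at the children's level, so there are 4 primary shares of $27,000. Niko takes one such share ($27,000).
The children's combined portion ($81,000) is divided into 3 shares of $27,000: Gwendolyn and Una each take $27,000; Thandi's $27,000 share passes to Thandi's issue.
Thandi's share ($27,000) passes entirely to Zane.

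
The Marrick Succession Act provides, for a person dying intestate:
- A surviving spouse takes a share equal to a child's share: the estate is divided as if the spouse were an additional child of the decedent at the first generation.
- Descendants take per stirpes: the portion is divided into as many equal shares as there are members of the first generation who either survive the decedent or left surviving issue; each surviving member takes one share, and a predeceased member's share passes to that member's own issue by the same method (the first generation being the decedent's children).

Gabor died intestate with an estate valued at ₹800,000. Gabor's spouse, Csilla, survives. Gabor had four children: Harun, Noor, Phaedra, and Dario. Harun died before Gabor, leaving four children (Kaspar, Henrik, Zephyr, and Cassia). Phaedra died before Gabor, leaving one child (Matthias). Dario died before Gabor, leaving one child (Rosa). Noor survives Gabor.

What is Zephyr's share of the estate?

Zephyr receives ₹40,000.

The spouse counts as an additional share at the children's level, so there are 5 primary shares of ₹160,000. Csilla takes one such share (₹160,000).
The children's combined portion (₹640,000) is divided into 4 shares of ₹160,000: Noor takes ₹160,000; Harun's ₹160,000 share passes to Harun's issue; Phaedra's ₹160,000 share passes to Phaedra's issue; Dario's ₹160,000 share passes to Dario's issue.
Harun's share (₹160,000) is divided into 4 shares of ₹40,000: Kaspar, Henrik, Zephyr, and Cassia each take ₹40,000.
Phaedra's share (₹160,000) passes entirely to Matthias.
Dario's share (₹160,000) passes entirely to Rosa.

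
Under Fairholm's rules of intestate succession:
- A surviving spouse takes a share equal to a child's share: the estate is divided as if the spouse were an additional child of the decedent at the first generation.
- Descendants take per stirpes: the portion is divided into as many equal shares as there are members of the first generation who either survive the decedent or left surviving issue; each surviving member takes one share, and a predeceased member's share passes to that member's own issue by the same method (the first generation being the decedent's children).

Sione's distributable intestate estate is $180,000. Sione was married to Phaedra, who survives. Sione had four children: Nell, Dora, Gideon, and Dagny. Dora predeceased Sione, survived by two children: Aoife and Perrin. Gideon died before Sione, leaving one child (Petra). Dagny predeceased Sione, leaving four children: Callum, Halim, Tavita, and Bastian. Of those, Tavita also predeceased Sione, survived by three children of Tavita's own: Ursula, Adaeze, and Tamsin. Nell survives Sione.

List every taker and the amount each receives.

The spouse counts as an additional share at the children's level, so there are 5 primary shares of $36,000. Phaedra takes one such share ($36,000).
The children's combined portion ($144,000) is divided into 4 shares of $36,000: Nell takes $36,000; Dora's $36,000 share passes to Dora's issue; Gideon's $36,000 share passes to Gideon's issue; Dagny's $36,000 share passes to Dagny's issue.
Dora's share ($36,000) is divided into 2 shares of $18,000: Aoife and Perrin each take $18,000.
Gideon's share ($36,000) passes entirely to Petra.
Dagny's share ($36,000) is divided into 4 shares of $9,000: Callum, Halim, and Bastian each take $9,000; Tavita's $9,000 share passes to Tavita's issue.
Tavita's share ($9,000) is divided into 3 shares of $3,000: Ursula, Adaeze, and Tamsin each take $3,000.

Phaedra: $36,000; Nell: $36,000; Aoife: $18,000; Perrin: $18,000; Petra: $36,000; Callum: $9,000; Halim: $9,000; Ursula: $3,000; Adaeze: $3,000; Tamsin: $3,000; Bastian: $9,000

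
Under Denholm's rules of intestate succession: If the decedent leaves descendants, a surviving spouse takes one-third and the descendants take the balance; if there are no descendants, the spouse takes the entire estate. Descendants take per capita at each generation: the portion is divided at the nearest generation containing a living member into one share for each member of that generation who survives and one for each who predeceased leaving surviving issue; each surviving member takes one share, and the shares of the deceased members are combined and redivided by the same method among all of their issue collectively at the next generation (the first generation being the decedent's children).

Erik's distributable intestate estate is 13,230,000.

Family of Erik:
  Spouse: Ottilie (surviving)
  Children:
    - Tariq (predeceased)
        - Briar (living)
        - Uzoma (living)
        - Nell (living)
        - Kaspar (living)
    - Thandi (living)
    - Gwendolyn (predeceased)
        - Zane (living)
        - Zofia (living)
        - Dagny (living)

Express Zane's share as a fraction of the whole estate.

Zane receives 4/63 of the estate.

Ottilie takes one-third of 13,230,000 = 4,410,000. The remaining 8,820,000 passes to the descendants.
The descendants' portion (8,820,000) is divided at the children's generation into 3 shares of 2,940,000. Thandi takes 2,940,000. The 2 shares of the deceased (Tariq and Gwendolyn) are combined into a pool of 5,880,000.
That pool (5,880,000) is divided at the grandchildren's generation equally among Briar, Uzoma, Nell, Kaspar, Zane, Zofia, and Dagny: 840,000 each.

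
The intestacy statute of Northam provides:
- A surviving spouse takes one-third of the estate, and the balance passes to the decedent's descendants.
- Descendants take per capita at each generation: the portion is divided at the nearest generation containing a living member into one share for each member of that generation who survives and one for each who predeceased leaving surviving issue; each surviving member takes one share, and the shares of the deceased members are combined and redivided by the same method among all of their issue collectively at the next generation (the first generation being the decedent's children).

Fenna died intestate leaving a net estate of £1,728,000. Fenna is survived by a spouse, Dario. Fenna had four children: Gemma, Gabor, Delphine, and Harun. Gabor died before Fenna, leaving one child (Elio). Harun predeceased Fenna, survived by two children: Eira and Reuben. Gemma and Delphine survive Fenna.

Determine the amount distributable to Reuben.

Dario takes one-third of £1,728,000 = £576,000. The remaining £1,152,000 passes to the descendants.
The descendants' portion (£1,152,000) is divided at the children's generation into 4 shares of £288,000. Gemma and Delphine each take £288,000. The 2 shares of the deceased (Gabor and Harun) are combined into a pool of £576,000.
That pool (£576,000) is divided at the grandchildren's generation equally among Elio, Eira, and Reuben: £192,000 each.

Reuben receives £192,000.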